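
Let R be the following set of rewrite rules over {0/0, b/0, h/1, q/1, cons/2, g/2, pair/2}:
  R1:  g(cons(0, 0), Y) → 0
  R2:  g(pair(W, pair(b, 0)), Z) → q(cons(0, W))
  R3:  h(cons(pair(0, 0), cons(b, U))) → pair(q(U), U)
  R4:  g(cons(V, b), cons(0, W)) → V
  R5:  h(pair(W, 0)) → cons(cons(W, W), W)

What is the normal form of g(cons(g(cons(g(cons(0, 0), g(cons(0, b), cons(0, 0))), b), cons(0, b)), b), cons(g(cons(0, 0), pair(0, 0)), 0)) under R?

0

1. g(cons(g(cons(g(cons(0, 0), g(cons(0, b), cons(0, 0))), b), cons(0, b)), b), cons(g(cons(0, 0), pair(0, 0)), 0))  →  g(cons(g(cons(0, 0), g(cons(0, b), cons(0, 0))), b), cons(g(cons(0, 0), pair(0, 0)), 0))   [R4 at 1.1]
2. g(cons(g(cons(0, 0), g(cons(0, b), cons(0, 0))), b), cons(g(cons(0, 0), pair(0, 0)), 0))  →  g(cons(0, b), cons(g(cons(0, 0), pair(0, 0)), 0))   [R1 at 1.1]
3. g(cons(0, b), cons(g(cons(0, 0), pair(0, 0)), 0))  →  g(cons(0, b), cons(0, 0))   [R1 at 2.1]
4. g(cons(0, b), cons(0, 0))  →  0   [R4 at ε]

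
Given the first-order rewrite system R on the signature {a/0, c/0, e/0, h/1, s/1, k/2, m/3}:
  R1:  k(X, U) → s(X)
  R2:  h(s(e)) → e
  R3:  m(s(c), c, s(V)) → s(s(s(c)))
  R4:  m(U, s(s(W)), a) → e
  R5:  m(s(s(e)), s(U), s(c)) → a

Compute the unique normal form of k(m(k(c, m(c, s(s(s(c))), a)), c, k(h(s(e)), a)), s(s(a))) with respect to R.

1. k(m(k(c, m(c, s(s(s(c))), a)), c, k(h(s(e)), a)), s(s(a)))  →  s(m(k(c, m(c, s(s(s(c))), a)), c, k(h(s(e)), a)))   [R1 at ε]
2. s(m(k(c, m(c, s(s(s(c))), a)), c, k(h(s(e)), a)))  →  s(m(s(c), c, k(h(s(e)), a)))   [R1 at 1.1]
3. s(m(s(c), c, k(h(s(e)), a)))  →  s(m(s(c), c, s(h(s(e)))))   [R1 at 1.3]
4. s(m(s(c), c, s(h(s(e)))))  →  s(s(s(s(c))))   [R3 at 1]

s(s(s(s(c))))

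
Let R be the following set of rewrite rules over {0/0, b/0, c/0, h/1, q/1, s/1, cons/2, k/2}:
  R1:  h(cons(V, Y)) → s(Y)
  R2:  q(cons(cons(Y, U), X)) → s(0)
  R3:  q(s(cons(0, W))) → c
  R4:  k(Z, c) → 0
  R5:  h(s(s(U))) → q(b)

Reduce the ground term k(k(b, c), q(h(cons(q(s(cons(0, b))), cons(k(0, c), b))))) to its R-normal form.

1. k(k(b, c), q(h(cons(q(s(cons(0, b))), cons(k(0, c), b)))))  →  k(0, q(h(cons(q(s(cons(0, b))), cons(k(0, c), b)))))   [R4 at 1]
2. k(0, q(h(cons(q(s(cons(0, b))), cons(k(0, c), b)))))  →  k(0, q(s(cons(k(0, c), b))))   [R1 at 2.1]
3. k(0, q(s(cons(k(0, c), b))))  →  k(0, q(s(cons(0, b))))   [R4 at 2.1.1.1]
4. k(0, q(s(cons(0, b))))  →  k(0, c)   [R3 at 2]
5. k(0, c)  →  0   [R4 at ε]

0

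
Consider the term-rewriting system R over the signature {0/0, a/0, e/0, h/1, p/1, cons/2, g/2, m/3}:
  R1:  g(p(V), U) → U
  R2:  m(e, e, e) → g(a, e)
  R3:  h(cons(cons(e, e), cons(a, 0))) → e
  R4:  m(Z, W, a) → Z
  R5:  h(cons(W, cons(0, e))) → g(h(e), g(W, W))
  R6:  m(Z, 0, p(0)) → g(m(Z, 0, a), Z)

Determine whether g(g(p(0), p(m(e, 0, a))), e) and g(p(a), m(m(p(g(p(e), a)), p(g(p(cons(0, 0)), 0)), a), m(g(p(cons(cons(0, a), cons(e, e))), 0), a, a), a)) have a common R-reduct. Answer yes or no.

no — NF(t₁) = e, NF(t₂) = p(a)

Reduce t₁ = g(g(p(0), p(m(e, 0, a))), e):
1. g(g(p(0), p(m(e, 0, a))), e)  →  g(p(m(e, 0, a)), e)   [R1 at 1]
2. g(p(m(e, 0, a)), e)  →  e   [R1 at ε]

Reduce t₂ = g(p(a), m(m(p(g(p(e), a)), p(g(p(cons(0, 0)), 0)), a), m(g(p(cons(cons(0, a), cons(e, e))), 0), a, a), a)):
1. g(p(a), m(m(p(g(p(e), a)), p(g(p(cons(0, 0)), 0)), a), m(g(p(cons(cons(0, a), cons(e, e))), 0), a, a), a))  →  m(m(p(g(p(e), a)), p(g(p(cons(0, 0)), 0)), a), m(g(p(cons(cons(0, a), cons(e, e))), 0), a, a), a)   [R1 at ε]
2. m(m(p(g(p(e), a)), p(g(p(cons(0, 0)), 0)), a), m(g(p(cons(cons(0, a), cons(e, e))), 0), a, a), a)  →  m(p(g(p(e), a)), p(g(p(cons(0, 0)), 0)), a)   [R4 at ε]
3. m(p(g(p(e), a)), p(g(p(cons(0, 0)), 0)), a)  →  p(g(p(e), a))   [R4 at ε]
4. p(g(p(e), a))  →  p(a)   [R1 at 1]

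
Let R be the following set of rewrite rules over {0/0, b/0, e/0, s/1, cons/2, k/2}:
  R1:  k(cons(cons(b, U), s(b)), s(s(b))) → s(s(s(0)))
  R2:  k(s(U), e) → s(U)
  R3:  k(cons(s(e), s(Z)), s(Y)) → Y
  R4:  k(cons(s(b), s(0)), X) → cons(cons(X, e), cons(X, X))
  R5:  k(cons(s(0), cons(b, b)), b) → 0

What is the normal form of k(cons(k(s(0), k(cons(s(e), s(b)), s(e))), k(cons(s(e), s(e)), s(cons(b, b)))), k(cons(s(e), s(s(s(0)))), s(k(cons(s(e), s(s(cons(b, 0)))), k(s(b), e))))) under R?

0

1. k(cons(k(s(0), k(cons(s(e), s(b)), s(e))), k(cons(s(e), s(e)), s(cons(b, b)))), k(cons(s(e), s(s(s(0)))), s(k(cons(s(e), s(s(cons(b, 0)))), k(s(b), e)))))  →  k(cons(k(s(0), e), k(cons(s(e), s(e)), s(cons(b, b)))), k(cons(s(e), s(s(s(0)))), s(k(cons(s(e), s(s(cons(b, 0)))), k(s(b), e)))))   [R3 at 1.1.2]
2. k(cons(k(s(0), e), k(cons(s(e), s(e)), s(cons(b, b)))), k(cons(s(e), s(s(s(0)))), s(k(cons(s(e), s(s(cons(b, 0)))), k(s(b), e)))))  →  k(cons(s(0), k(cons(s(e), s(e)), s(cons(b, b)))), k(cons(s(e), s(s(s(0)))), s(k(cons(s(e), s(s(cons(b, 0)))), k(s(b), e)))))   [R2 at 1.1]
3. k(cons(s(0), k(cons(s(e), s(e)), s(cons(b, b)))), k(cons(s(e), s(s(s(0)))), s(k(cons(s(e), s(s(cons(b, 0)))), k(s(b), e)))))  →  k(cons(s(0), cons(b, b)), k(cons(s(e), s(s(s(0)))), s(k(cons(s(e), s(s(cons(b, 0)))), k(s(b), e)))))   [R3 at 1.2]
4. k(cons(s(0), cons(b, b)), k(cons(s(e), s(s(s(0)))), s(k(cons(s(e), s(s(cons(b, 0)))), k(s(b), e)))))  →  k(cons(s(0), cons(b, b)), k(cons(s(e), s(s(cons(b, 0)))), k(s(b), e)))   [R3 at 2]
5. k(cons(s(0), cons(b, b)), k(cons(s(e), s(s(cons(b, 0)))), k(s(b), e)))  →  k(cons(s(0), cons(b, b)), k(cons(s(e), s(s(cons(b, 0)))), s(b)))   [R2 at 2.2]
6. k(cons(s(0), cons(b, b)), k(cons(s(e), s(s(cons(b, 0)))), s(b)))  →  k(cons(s(0), cons(b, b)), b)   [R3 at 2]
7. k(cons(s(0), cons(b, b)), b)  →  0   [R5 at ε]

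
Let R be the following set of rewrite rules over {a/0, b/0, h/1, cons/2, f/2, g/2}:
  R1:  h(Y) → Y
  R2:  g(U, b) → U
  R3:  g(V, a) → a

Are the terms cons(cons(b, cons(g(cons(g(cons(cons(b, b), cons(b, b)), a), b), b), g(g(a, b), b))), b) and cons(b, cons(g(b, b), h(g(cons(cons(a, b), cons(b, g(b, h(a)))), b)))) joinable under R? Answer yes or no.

no — NF(t₁) = cons(cons(b, cons(cons(a, b), a)), b), NF(t₂) = cons(b, cons(b, cons(cons(a, b), cons(b, a))))

Reduce t₁ = cons(cons(b, cons(g(cons(g(cons(cons(b, b), cons(b, b)), a), b), b), g(g(a, b), b))), b):
1. cons(cons(b, cons(g(cons(g(cons(cons(b, b), cons(b, b)), a), b), b), g(g(a, b), b))), b)  →  cons(cons(b, cons(cons(g(cons(cons(b, b), cons(b, b)), a), b), g(g(a, b), b))), b)   [R2 at 1.2.1]
2. cons(cons(b, cons(cons(g(cons(cons(b, b), cons(b, b)), a), b), g(g(a, b), b))), b)  →  cons(cons(b, cons(cons(a, b), g(g(a, b), b))), b)   [R3 at 1.2.1.1]
3. cons(cons(b, cons(cons(a, b), g(g(a, b), b))), b)  →  cons(cons(b, cons(cons(a, b), g(a, b))), b)   [R2 at 1.2.2]
4. cons(cons(b, cons(cons(a, b), g(a, b))), b)  →  cons(cons(b, cons(cons(a, b), a)), b)   [R2 at 1.2.2]

Reduce t₂ = cons(b, cons(g(b, b), h(g(cons(cons(a, b), cons(b, g(b, h(a)))), b)))):
1. cons(b, cons(g(b, b), h(g(cons(cons(a, b), cons(b, g(b, h(a)))), b))))  →  cons(b, cons(b, h(g(cons(cons(a, b), cons(b, g(b, h(a)))), b))))   [R2 at 2.1]
2. cons(b, cons(b, h(g(cons(cons(a, b), cons(b, g(b, h(a)))), b))))  →  cons(b, cons(b, g(cons(cons(a, b), cons(b, g(b, h(a)))), b)))   [R1 at 2.2]
3. cons(b, cons(b, g(cons(cons(a, b), cons(b, g(b, h(a)))), b)))  →  cons(b, cons(b, cons(cons(a, b), cons(b, g(b, h(a))))))   [R2 at 2.2]
4. cons(b, cons(b, cons(cons(a, b), cons(b, g(b, h(a))))))  →  cons(b, cons(b, cons(cons(a, b), cons(b, g(b, a)))))   [R1 at 2.2.2.2.2]
5. cons(b, cons(b, cons(cons(a, b), cons(b, g(b, a)))))  →  cons(b, cons(b, cons(cons(a, b), cons(b, a))))   [R3 at 2.2.2.2]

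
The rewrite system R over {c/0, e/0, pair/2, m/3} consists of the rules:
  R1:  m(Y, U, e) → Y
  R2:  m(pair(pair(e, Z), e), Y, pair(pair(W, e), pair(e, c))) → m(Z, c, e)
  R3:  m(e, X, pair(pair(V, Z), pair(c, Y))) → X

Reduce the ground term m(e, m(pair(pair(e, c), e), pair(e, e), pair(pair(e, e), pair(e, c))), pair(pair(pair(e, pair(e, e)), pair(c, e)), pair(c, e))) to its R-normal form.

c

1. m(e, m(pair(pair(e, c), e), pair(e, e), pair(pair(e, e), pair(e, c))), pair(pair(pair(e, pair(e, e)), pair(c, e)), pair(c, e)))  →  m(pair(pair(e, c), e), pair(e, e), pair(pair(e, e), pair(e, c)))   [R3 at ε]
2. m(pair(pair(e, c), e), pair(e, e), pair(pair(e, e), pair(e, c)))  →  m(c, c, e)   [R2 at ε]
3. m(c, c, e)  →  c   [R1 at ε]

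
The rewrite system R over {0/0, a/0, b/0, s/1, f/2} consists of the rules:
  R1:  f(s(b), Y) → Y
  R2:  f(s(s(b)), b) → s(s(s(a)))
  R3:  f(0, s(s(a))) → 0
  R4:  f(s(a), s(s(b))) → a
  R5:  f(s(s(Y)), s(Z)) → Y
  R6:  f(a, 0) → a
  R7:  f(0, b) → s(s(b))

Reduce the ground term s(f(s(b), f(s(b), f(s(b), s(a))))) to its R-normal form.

s(s(a))

1. s(f(s(b), f(s(b), f(s(b), s(a)))))  →  s(f(s(b), f(s(b), s(a))))   [R1 at 1]
2. s(f(s(b), f(s(b), s(a))))  →  s(f(s(b), s(a)))   [R1 at 1]
3. s(f(s(b), s(a)))  →  s(s(a))   [R1 at 1]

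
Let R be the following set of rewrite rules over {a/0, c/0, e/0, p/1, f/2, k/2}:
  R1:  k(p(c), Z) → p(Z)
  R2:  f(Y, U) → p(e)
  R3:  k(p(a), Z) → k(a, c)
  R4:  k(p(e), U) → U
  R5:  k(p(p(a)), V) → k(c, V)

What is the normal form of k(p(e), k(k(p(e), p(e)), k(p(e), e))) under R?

e

1. k(p(e), k(k(p(e), p(e)), k(p(e), e)))  →  k(k(p(e), p(e)), k(p(e), e))   [R4 at ε]
2. k(k(p(e), p(e)), k(p(e), e))  →  k(p(e), k(p(e), e))   [R4 at 1]
3. k(p(e), k(p(e), e))  →  k(p(e), e)   [R4 at ε]
4. k(p(e), e)  →  e   [R4 at ε]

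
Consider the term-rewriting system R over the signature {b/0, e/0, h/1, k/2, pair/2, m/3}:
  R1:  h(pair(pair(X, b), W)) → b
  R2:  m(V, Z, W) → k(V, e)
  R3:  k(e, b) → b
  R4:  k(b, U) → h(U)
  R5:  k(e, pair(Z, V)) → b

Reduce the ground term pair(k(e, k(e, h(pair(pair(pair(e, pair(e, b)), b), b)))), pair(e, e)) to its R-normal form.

pair(b, pair(e, e))

1. pair(k(e, k(e, h(pair(pair(pair(e, pair(e, b)), b), b)))), pair(e, e))  →  pair(k(e, k(e, b)), pair(e, e))   [R1 at 1.2.2]
2. pair(k(e, k(e, b)), pair(e, e))  →  pair(k(e, b), pair(e, e))   [R3 at 1.2]
3. pair(k(e, b), pair(e, e))  →  pair(b, pair(e, e))   [R3 at 1]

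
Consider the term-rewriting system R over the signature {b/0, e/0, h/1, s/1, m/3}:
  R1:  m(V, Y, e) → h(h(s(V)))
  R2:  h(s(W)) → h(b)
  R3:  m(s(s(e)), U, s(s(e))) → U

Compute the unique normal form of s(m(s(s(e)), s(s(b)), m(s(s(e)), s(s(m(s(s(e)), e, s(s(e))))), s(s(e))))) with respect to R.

s(s(s(b)))

1. s(m(s(s(e)), s(s(b)), m(s(s(e)), s(s(m(s(s(e)), e, s(s(e))))), s(s(e)))))  →  s(m(s(s(e)), s(s(b)), s(s(m(s(s(e)), e, s(s(e)))))))   [R3 at 1.3]
2. s(m(s(s(e)), s(s(b)), s(s(m(s(s(e)), e, s(s(e)))))))  →  s(m(s(s(e)), s(s(b)), s(s(e))))   [R3 at 1.3.1.1]
3. s(m(s(s(e)), s(s(b)), s(s(e))))  →  s(s(s(b)))   [R3 at 1]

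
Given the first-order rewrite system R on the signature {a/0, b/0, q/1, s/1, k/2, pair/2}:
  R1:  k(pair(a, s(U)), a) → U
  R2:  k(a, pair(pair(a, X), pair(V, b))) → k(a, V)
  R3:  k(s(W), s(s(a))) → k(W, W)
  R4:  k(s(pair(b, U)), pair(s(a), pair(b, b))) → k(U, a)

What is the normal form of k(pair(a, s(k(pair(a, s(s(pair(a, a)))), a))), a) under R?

1. k(pair(a, s(k(pair(a, s(s(pair(a, a)))), a))), a)  →  k(pair(a, s(s(pair(a, a)))), a)   [R1 at ε]
2. k(pair(a, s(s(pair(a, a)))), a)  →  s(pair(a, a))   [R1 at ε]

s(pair(a, a))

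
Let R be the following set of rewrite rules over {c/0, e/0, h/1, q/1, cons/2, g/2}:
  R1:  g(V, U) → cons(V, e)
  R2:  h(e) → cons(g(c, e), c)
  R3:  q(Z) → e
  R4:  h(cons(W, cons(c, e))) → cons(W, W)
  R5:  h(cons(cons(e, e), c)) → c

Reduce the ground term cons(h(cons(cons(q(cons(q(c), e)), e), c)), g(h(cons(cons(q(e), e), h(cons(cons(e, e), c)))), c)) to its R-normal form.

1. cons(h(cons(cons(q(cons(q(c), e)), e), c)), g(h(cons(cons(q(e), e), h(cons(cons(e, e), c)))), c))  →  cons(h(cons(cons(e, e), c)), g(h(cons(cons(q(e), e), h(cons(cons(e, e), c)))), c))   [R3 at 1.1.1.1]
2. cons(h(cons(cons(e, e), c)), g(h(cons(cons(q(e), e), h(cons(cons(e, e), c)))), c))  →  cons(c, g(h(cons(cons(q(e), e), h(cons(cons(e, e), c)))), c))   [R5 at 1]
3. cons(c, g(h(cons(cons(q(e), e), h(cons(cons(e, e), c)))), c))  →  cons(c, cons(h(cons(cons(q(e), e), h(cons(cons(e, e), c)))), e))   [R1 at 2]
4. cons(c, cons(h(cons(cons(q(e), e), h(cons(cons(e, e), c)))), e))  →  cons(c, cons(h(cons(cons(e, e), h(cons(cons(e, e), c)))), e))   [R3 at 2.1.1.1.1]
5. cons(c, cons(h(cons(cons(e, e), h(cons(cons(e, e), c)))), e))  →  cons(c, cons(h(cons(cons(e, e), c)), e))   [R5 at 2.1.1.2]
6. cons(c, cons(h(cons(cons(e, e), c)), e))  →  cons(c, cons(c, e))   [R5 at 2.1]

cons(c, cons(c, e))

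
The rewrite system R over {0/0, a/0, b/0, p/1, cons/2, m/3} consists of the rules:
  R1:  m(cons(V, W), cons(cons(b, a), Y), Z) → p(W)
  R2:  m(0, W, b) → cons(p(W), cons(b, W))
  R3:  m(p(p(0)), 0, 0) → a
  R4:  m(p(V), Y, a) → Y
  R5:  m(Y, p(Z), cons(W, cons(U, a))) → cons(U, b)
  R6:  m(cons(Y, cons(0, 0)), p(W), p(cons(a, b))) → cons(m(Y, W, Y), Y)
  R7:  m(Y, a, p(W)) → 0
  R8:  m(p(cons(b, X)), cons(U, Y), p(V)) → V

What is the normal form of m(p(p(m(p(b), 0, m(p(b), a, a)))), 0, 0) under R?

1. m(p(p(m(p(b), 0, m(p(b), a, a)))), 0, 0)  →  m(p(p(m(p(b), 0, a))), 0, 0)   [R4 at 1.1.1.3]
2. m(p(p(m(p(b), 0, a))), 0, 0)  →  m(p(p(0)), 0, 0)   [R4 at 1.1.1]
3. m(p(p(0)), 0, 0)  →  a   [R3 at ε]

a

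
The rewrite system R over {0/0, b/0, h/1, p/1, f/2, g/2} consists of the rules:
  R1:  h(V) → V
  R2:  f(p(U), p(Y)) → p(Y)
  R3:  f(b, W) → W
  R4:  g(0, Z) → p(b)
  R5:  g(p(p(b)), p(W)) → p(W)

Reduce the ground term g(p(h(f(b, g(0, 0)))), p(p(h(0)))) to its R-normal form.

p(p(0))

1. g(p(h(f(b, g(0, 0)))), p(p(h(0))))  →  g(p(f(b, g(0, 0))), p(p(h(0))))   [R1 at 1.1]
2. g(p(f(b, g(0, 0))), p(p(h(0))))  →  g(p(g(0, 0)), p(p(h(0))))   [R3 at 1.1]
3. g(p(g(0, 0)), p(p(h(0))))  →  g(p(p(b)), p(p(h(0))))   [R4 at 1.1]
4. g(p(p(b)), p(p(h(0))))  →  p(p(h(0)))   [R5 at ε]
5. p(p(h(0)))  →  p(p(0))   [R1 at 1.1]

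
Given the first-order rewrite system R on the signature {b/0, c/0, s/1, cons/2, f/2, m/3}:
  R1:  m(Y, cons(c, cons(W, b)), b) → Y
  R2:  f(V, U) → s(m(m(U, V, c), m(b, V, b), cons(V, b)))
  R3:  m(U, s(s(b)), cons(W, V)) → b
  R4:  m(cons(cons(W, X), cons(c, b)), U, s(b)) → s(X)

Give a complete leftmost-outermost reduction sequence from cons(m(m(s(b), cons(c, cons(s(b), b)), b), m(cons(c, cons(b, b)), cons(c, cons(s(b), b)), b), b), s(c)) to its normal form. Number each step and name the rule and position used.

cons(s(b), s(c))

1. cons(m(m(s(b), cons(c, cons(s(b), b)), b), m(cons(c, cons(b, b)), cons(c, cons(s(b), b)), b), b), s(c))  →  cons(m(s(b), m(cons(c, cons(b, b)), cons(c, cons(s(b), b)), b), b), s(c))   [R1 at 1.1]
2. cons(m(s(b), m(cons(c, cons(b, b)), cons(c, cons(s(b), b)), b), b), s(c))  →  cons(m(s(b), cons(c, cons(b, b)), b), s(c))   [R1 at 1.2]
3. cons(m(s(b), cons(c, cons(b, b)), b), s(c))  →  cons(s(b), s(c))   [R1 at 1]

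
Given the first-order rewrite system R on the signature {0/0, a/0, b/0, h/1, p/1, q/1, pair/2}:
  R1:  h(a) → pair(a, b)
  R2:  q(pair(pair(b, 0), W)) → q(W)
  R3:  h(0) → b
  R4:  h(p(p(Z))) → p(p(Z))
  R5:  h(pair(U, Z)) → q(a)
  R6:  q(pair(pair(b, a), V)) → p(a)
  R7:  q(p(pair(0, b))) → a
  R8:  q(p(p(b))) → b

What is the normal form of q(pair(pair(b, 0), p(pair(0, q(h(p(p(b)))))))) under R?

1. q(pair(pair(b, 0), p(pair(0, q(h(p(p(b))))))))  →  q(p(pair(0, q(h(p(p(b)))))))   [R2 at ε]
2. q(p(pair(0, q(h(p(p(b)))))))  →  q(p(pair(0, q(p(p(b))))))   [R4 at 1.1.2.1]
3. q(p(pair(0, q(p(p(b))))))  →  q(p(pair(0, b)))   [R8 at 1.1.2]
4. q(p(pair(0, b)))  →  a   [R7 at ε]

a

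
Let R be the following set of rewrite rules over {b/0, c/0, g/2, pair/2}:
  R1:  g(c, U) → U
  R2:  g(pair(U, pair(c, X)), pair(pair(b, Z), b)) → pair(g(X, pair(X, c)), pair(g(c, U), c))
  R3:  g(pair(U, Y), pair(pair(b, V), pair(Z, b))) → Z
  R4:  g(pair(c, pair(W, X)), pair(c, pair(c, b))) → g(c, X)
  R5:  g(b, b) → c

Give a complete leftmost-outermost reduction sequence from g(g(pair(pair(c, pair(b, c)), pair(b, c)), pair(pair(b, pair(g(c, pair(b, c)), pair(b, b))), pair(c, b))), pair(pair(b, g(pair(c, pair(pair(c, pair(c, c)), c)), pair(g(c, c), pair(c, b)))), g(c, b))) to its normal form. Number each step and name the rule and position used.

1. g(g(pair(pair(c, pair(b, c)), pair(b, c)), pair(pair(b, pair(g(c, pair(b, c)), pair(b, b))), pair(c, b))), pair(pair(b, g(pair(c, pair(pair(c, pair(c, c)), c)), pair(g(c, c), pair(c, b)))), g(c, b)))  →  g(c, pair(pair(b, g(pair(c, pair(pair(c, pair(c, c)), c)), pair(g(c, c), pair(c, b)))), g(c, b)))   [R3 at 1]
2. g(c, pair(pair(b, g(pair(c, pair(pair(c, pair(c, c)), c)), pair(g(c, c), pair(c, b)))), g(c, b)))  →  pair(pair(b, g(pair(c, pair(pair(c, pair(c, c)), c)), pair(g(c, c), pair(c, b)))), g(c, b))   [R1 at ε]
3. pair(pair(b, g(pair(c, pair(pair(c, pair(c, c)), c)), pair(g(c, c), pair(c, b)))), g(c, b))  →  pair(pair(b, g(pair(c, pair(pair(c, pair(c, c)), c)), pair(c, pair(c, b)))), g(c, b))   [R1 at 1.2.2.1]
4. pair(pair(b, g(pair(c, pair(pair(c, pair(c, c)), c)), pair(c, pair(c, b)))), g(c, b))  →  pair(pair(b, g(c, c)), g(c, b))   [R4 at 1.2]
5. pair(pair(b, g(c, c)), g(c, b))  →  pair(pair(b, c), g(c, b))   [R1 at 1.2]
6. pair(pair(b, c), g(c, b))  →  pair(pair(b, c), b)   [R1 at 2]

pair(pair(b, c), b)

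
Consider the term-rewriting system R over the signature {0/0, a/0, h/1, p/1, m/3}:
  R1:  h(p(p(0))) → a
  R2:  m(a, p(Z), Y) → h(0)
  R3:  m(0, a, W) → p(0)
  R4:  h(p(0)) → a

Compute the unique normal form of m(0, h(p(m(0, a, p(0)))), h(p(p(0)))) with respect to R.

p(0)

1. m(0, h(p(m(0, a, p(0)))), h(p(p(0))))  →  m(0, h(p(p(0))), h(p(p(0))))   [R3 at 2.1.1]
2. m(0, h(p(p(0))), h(p(p(0))))  →  m(0, a, h(p(p(0))))   [R1 at 2]
3. m(0, a, h(p(p(0))))  →  p(0)   [R3 at ε]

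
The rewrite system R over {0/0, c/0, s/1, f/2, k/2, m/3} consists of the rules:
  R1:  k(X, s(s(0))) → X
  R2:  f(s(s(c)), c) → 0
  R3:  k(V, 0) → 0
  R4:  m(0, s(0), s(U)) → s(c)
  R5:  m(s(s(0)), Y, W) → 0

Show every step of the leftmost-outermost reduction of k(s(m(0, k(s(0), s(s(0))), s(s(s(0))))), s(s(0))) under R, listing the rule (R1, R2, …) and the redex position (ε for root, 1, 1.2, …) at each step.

1. k(s(m(0, k(s(0), s(s(0))), s(s(s(0))))), s(s(0)))  →  s(m(0, k(s(0), s(s(0))), s(s(s(0)))))   [R1 at ε]
2. s(m(0, k(s(0), s(s(0))), s(s(s(0)))))  →  s(m(0, s(0), s(s(s(0)))))   [R1 at 1.2]
3. s(m(0, s(0), s(s(s(0)))))  →  s(s(c))   [R4 at 1]

s(s(c))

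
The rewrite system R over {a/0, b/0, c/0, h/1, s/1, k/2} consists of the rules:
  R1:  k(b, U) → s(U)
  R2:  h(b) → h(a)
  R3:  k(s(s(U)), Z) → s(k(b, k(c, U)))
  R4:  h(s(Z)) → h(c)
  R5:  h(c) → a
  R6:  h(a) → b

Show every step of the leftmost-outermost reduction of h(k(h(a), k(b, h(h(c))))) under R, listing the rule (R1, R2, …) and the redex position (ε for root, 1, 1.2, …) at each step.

1. h(k(h(a), k(b, h(h(c)))))  →  h(k(b, k(b, h(h(c)))))   [R6 at 1.1]
2. h(k(b, k(b, h(h(c)))))  →  h(s(k(b, h(h(c)))))   [R1 at 1]
3. h(s(k(b, h(h(c)))))  →  h(c)   [R4 at ε]
4. h(c)  →  a   [R5 at ε]

a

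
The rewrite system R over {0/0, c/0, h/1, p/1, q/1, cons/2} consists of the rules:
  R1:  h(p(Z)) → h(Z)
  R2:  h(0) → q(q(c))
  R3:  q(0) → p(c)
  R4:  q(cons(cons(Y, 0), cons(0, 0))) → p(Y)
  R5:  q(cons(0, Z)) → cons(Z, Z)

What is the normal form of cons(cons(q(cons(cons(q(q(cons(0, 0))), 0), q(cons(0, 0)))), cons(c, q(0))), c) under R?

cons(cons(p(cons(0, 0)), cons(c, p(c))), c)

1. cons(cons(q(cons(cons(q(q(cons(0, 0))), 0), q(cons(0, 0)))), cons(c, q(0))), c)  →  cons(cons(q(cons(cons(q(cons(0, 0)), 0), q(cons(0, 0)))), cons(c, q(0))), c)   [R5 at 1.1.1.1.1.1]
2. cons(cons(q(cons(cons(q(cons(0, 0)), 0), q(cons(0, 0)))), cons(c, q(0))), c)  →  cons(cons(q(cons(cons(cons(0, 0), 0), q(cons(0, 0)))), cons(c, q(0))), c)   [R5 at 1.1.1.1.1]
3. cons(cons(q(cons(cons(cons(0, 0), 0), q(cons(0, 0)))), cons(c, q(0))), c)  →  cons(cons(q(cons(cons(cons(0, 0), 0), cons(0, 0))), cons(c, q(0))), c)   [R5 at 1.1.1.2]
4. cons(cons(q(cons(cons(cons(0, 0), 0), cons(0, 0))), cons(c, q(0))), c)  →  cons(cons(p(cons(0, 0)), cons(c, q(0))), c)   [R4 at 1.1]
5. cons(cons(p(cons(0, 0)), cons(c, q(0))), c)  →  cons(cons(p(cons(0, 0)), cons(c, p(c))), c)   [R3 at 1.2.2]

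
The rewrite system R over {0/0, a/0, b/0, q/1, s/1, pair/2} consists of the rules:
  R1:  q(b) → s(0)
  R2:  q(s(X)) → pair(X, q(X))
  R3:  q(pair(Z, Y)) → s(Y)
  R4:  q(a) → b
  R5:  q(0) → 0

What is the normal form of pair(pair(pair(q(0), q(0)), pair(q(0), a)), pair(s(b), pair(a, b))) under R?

1. pair(pair(pair(q(0), q(0)), pair(q(0), a)), pair(s(b), pair(a, b)))  →  pair(pair(pair(0, q(0)), pair(q(0), a)), pair(s(b), pair(a, b)))   [R5 at 1.1.1]
2. pair(pair(pair(0, q(0)), pair(q(0), a)), pair(s(b), pair(a, b)))  →  pair(pair(pair(0, 0), pair(q(0), a)), pair(s(b), pair(a, b)))   [R5 at 1.1.2]
3. pair(pair(pair(0, 0), pair(q(0), a)), pair(s(b), pair(a, b)))  →  pair(pair(pair(0, 0), pair(0, a)), pair(s(b), pair(a, b)))   [R5 at 1.2.1]

pair(pair(pair(0, 0), pair(0, a)), pair(s(b), pair(a, b)))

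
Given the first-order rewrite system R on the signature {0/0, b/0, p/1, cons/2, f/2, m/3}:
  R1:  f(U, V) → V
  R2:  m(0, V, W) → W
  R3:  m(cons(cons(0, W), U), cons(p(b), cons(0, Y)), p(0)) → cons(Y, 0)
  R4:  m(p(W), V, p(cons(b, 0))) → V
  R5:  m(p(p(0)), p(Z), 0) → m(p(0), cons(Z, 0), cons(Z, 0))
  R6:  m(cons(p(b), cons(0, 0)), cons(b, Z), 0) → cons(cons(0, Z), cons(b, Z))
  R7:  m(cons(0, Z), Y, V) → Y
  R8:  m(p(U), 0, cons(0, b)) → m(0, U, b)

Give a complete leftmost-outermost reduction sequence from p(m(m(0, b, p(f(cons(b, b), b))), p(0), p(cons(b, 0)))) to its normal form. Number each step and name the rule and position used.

p(p(0))

1. p(m(m(0, b, p(f(cons(b, b), b))), p(0), p(cons(b, 0))))  →  p(m(p(f(cons(b, b), b)), p(0), p(cons(b, 0))))   [R2 at 1.1]
2. p(m(p(f(cons(b, b), b)), p(0), p(cons(b, 0))))  →  p(p(0))   [R4 at 1]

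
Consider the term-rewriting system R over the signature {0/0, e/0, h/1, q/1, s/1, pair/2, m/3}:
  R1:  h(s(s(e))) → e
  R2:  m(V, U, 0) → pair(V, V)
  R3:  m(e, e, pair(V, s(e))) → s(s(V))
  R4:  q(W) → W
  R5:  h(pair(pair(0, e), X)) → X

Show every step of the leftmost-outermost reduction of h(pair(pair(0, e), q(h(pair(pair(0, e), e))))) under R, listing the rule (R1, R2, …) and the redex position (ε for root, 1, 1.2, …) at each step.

e

1. h(pair(pair(0, e), q(h(pair(pair(0, e), e)))))  →  q(h(pair(pair(0, e), e)))   [R5 at ε]
2. q(h(pair(pair(0, e), e)))  →  h(pair(pair(0, e), e))   [R4 at ε]
3. h(pair(pair(0, e), e))  →  e   [R5 at ε]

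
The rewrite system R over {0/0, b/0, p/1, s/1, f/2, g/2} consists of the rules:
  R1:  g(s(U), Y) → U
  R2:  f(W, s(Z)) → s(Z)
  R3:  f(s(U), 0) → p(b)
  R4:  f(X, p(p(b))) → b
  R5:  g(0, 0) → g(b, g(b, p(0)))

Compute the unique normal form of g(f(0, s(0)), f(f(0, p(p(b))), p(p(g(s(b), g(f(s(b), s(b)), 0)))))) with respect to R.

1. g(f(0, s(0)), f(f(0, p(p(b))), p(p(g(s(b), g(f(s(b), s(b)), 0))))))  →  g(s(0), f(f(0, p(p(b))), p(p(g(s(b), g(f(s(b), s(b)), 0))))))   [R2 at 1]
2. g(s(0), f(f(0, p(p(b))), p(p(g(s(b), g(f(s(b), s(b)), 0))))))  →  0   [R1 at ε]

0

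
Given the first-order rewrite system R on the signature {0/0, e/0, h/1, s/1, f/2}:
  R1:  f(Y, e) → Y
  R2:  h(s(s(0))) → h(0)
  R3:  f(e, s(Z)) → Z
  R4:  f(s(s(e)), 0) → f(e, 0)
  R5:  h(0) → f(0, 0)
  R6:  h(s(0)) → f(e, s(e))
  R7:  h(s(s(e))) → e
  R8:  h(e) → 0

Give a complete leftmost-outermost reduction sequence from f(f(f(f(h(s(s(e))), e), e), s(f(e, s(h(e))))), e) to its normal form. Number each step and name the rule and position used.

1. f(f(f(f(h(s(s(e))), e), e), s(f(e, s(h(e))))), e)  →  f(f(f(h(s(s(e))), e), e), s(f(e, s(h(e)))))   [R1 at ε]
2. f(f(f(h(s(s(e))), e), e), s(f(e, s(h(e)))))  →  f(f(h(s(s(e))), e), s(f(e, s(h(e)))))   [R1 at 1]
3. f(f(h(s(s(e))), e), s(f(e, s(h(e)))))  →  f(h(s(s(e))), s(f(e, s(h(e)))))   [R1 at 1]
4. f(h(s(s(e))), s(f(e, s(h(e)))))  →  f(e, s(f(e, s(h(e)))))   [R7 at 1]
5. f(e, s(f(e, s(h(e)))))  →  f(e, s(h(e)))   [R3 at ε]
6. f(e, s(h(e)))  →  h(e)   [R3 at ε]
7. h(e)  →  0   [R8 at ε]

0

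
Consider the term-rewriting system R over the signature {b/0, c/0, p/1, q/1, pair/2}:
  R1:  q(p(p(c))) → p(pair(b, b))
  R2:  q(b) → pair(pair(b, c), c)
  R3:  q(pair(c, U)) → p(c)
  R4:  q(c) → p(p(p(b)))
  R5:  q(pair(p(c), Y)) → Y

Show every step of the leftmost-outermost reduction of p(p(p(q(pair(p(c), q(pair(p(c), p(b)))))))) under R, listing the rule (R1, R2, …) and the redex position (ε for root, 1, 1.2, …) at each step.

p(p(p(p(b))))

1. p(p(p(q(pair(p(c), q(pair(p(c), p(b))))))))  →  p(p(p(q(pair(p(c), p(b))))))   [R5 at 1.1.1]
2. p(p(p(q(pair(p(c), p(b))))))  →  p(p(p(p(b))))   [R5 at 1.1.1]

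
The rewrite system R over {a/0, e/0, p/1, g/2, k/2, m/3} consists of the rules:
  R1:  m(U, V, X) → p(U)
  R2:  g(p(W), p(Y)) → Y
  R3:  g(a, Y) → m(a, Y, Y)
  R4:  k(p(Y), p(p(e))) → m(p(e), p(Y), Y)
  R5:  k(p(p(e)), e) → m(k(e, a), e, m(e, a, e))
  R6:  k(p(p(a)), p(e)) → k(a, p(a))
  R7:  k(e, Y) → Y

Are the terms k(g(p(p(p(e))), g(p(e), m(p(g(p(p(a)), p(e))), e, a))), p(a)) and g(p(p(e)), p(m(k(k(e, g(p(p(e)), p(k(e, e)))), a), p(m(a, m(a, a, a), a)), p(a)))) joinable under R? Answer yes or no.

yes — NF(t₁) = p(a), NF(t₂) = p(a)

Reduce t₁ = k(g(p(p(p(e))), g(p(e), m(p(g(p(p(a)), p(e))), e, a))), p(a)):
1. k(g(p(p(p(e))), g(p(e), m(p(g(p(p(a)), p(e))), e, a))), p(a))  →  k(g(p(p(p(e))), g(p(e), p(p(g(p(p(a)), p(e)))))), p(a))   [R1 at 1.2.2]
2. k(g(p(p(p(e))), g(p(e), p(p(g(p(p(a)), p(e)))))), p(a))  →  k(g(p(p(p(e))), p(g(p(p(a)), p(e)))), p(a))   [R2 at 1.2]
3. k(g(p(p(p(e))), p(g(p(p(a)), p(e)))), p(a))  →  k(g(p(p(a)), p(e)), p(a))   [R2 at 1]
4. k(g(p(p(a)), p(e)), p(a))  →  k(e, p(a))   [R2 at 1]
5. k(e, p(a))  →  p(a)   [R7 at ε]

Reduce t₂ = g(p(p(e)), p(m(k(k(e, g(p(p(e)), p(k(e, e)))), a), p(m(a, m(a, a, a), a)), p(a)))):
1. g(p(p(e)), p(m(k(k(e, g(p(p(e)), p(k(e, e)))), a), p(m(a, m(a, a, a), a)), p(a))))  →  m(k(k(e, g(p(p(e)), p(k(e, e)))), a), p(m(a, m(a, a, a), a)), p(a))   [R2 at ε]
2. m(k(k(e, g(p(p(e)), p(k(e, e)))), a), p(m(a, m(a, a, a), a)), p(a))  →  p(k(k(e, g(p(p(e)), p(k(e, e)))), a))   [R1 at ε]
3. p(k(k(e, g(p(p(e)), p(k(e, e)))), a))  →  p(k(g(p(p(e)), p(k(e, e))), a))   [R7 at 1.1]
4. p(k(g(p(p(e)), p(k(e, e))), a))  →  p(k(k(e, e), a))   [R2 at 1.1]
5. p(k(k(e, e), a))  →  p(k(e, a))   [R7 at 1.1]
6. p(k(e, a))  →  p(a)   [R7 at 1]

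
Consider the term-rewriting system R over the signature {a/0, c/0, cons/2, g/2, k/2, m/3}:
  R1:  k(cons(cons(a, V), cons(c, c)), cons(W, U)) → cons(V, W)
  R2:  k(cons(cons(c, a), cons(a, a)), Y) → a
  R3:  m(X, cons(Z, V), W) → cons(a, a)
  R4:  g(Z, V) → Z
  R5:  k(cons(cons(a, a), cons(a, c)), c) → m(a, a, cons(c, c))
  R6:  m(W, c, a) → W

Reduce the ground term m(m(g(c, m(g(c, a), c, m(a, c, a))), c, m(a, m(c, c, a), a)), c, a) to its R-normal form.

c

1. m(m(g(c, m(g(c, a), c, m(a, c, a))), c, m(a, m(c, c, a), a)), c, a)  →  m(g(c, m(g(c, a), c, m(a, c, a))), c, m(a, m(c, c, a), a))   [R6 at ε]
2. m(g(c, m(g(c, a), c, m(a, c, a))), c, m(a, m(c, c, a), a))  →  m(c, c, m(a, m(c, c, a), a))   [R4 at 1]
3. m(c, c, m(a, m(c, c, a), a))  →  m(c, c, m(a, c, a))   [R6 at 3.2]
4. m(c, c, m(a, c, a))  →  m(c, c, a)   [R6 at 3]
5. m(c, c, a)  →  c   [R6 at ε]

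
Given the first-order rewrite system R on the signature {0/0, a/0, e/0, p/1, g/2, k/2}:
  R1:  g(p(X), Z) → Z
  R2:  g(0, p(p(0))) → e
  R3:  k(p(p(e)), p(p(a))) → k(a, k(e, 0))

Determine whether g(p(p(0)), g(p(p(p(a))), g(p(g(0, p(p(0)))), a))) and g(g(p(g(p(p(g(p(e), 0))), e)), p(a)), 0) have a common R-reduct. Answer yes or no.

no — NF(t₁) = a, NF(t₂) = 0

Reduce t₁ = g(p(p(0)), g(p(p(p(a))), g(p(g(0, p(p(0)))), a))):
1. g(p(p(0)), g(p(p(p(a))), g(p(g(0, p(p(0)))), a)))  →  g(p(p(p(a))), g(p(g(0, p(p(0)))), a))   [R1 at ε]
2. g(p(p(p(a))), g(p(g(0, p(p(0)))), a))  →  g(p(g(0, p(p(0)))), a)   [R1 at ε]
3. g(p(g(0, p(p(0)))), a)  →  a   [R1 at ε]

Reduce t₂ = g(g(p(g(p(p(g(p(e), 0))), e)), p(a)), 0):
1. g(g(p(g(p(p(g(p(e), 0))), e)), p(a)), 0)  →  g(p(a), 0)   [R1 at 1]
2. g(p(a), 0)  →  0   [R1 at ε]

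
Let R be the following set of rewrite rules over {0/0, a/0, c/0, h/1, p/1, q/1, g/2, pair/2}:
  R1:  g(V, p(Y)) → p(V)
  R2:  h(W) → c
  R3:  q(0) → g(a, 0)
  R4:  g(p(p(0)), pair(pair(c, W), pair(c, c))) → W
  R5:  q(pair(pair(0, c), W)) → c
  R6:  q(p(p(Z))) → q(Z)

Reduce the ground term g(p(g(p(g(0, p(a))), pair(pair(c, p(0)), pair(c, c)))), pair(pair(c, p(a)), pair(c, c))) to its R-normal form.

1. g(p(g(p(g(0, p(a))), pair(pair(c, p(0)), pair(c, c)))), pair(pair(c, p(a)), pair(c, c)))  →  g(p(g(p(p(0)), pair(pair(c, p(0)), pair(c, c)))), pair(pair(c, p(a)), pair(c, c)))   [R1 at 1.1.1.1]
2. g(p(g(p(p(0)), pair(pair(c, p(0)), pair(c, c)))), pair(pair(c, p(a)), pair(c, c)))  →  g(p(p(0)), pair(pair(c, p(a)), pair(c, c)))   [R4 at 1.1]
3. g(p(p(0)), pair(pair(c, p(a)), pair(c, c)))  →  p(a)   [R4 at ε]

p(a)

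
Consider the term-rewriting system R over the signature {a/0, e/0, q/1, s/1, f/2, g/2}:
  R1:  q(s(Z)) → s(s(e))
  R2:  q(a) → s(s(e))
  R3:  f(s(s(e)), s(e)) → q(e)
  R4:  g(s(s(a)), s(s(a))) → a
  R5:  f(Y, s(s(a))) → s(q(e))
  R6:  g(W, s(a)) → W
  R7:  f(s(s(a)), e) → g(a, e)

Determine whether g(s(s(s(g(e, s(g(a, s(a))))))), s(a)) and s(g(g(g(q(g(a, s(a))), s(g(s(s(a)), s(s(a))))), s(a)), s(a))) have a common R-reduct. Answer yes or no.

yes — NF(t₁) = s(s(s(e))), NF(t₂) = s(s(s(e)))

Reduce t₁ = g(s(s(s(g(e, s(g(a, s(a))))))), s(a)):
1. g(s(s(s(g(e, s(g(a, s(a))))))), s(a))  →  s(s(s(g(e, s(g(a, s(a)))))))   [R6 at ε]
2. s(s(s(g(e, s(g(a, s(a)))))))  →  s(s(s(g(e, s(a)))))   [R6 at 1.1.1.2.1]
3. s(s(s(g(e, s(a)))))  →  s(s(s(e)))   [R6 at 1.1.1]

Reduce t₂ = s(g(g(g(q(g(a, s(a))), s(g(s(s(a)), s(s(a))))), s(a)), s(a))):
1. s(g(g(g(q(g(a, s(a))), s(g(s(s(a)), s(s(a))))), s(a)), s(a)))  →  s(g(g(q(g(a, s(a))), s(g(s(s(a)), s(s(a))))), s(a)))   [R6 at 1]
2. s(g(g(q(g(a, s(a))), s(g(s(s(a)), s(s(a))))), s(a)))  →  s(g(q(g(a, s(a))), s(g(s(s(a)), s(s(a))))))   [R6 at 1]
3. s(g(q(g(a, s(a))), s(g(s(s(a)), s(s(a))))))  →  s(g(q(a), s(g(s(s(a)), s(s(a))))))   [R6 at 1.1.1]
4. s(g(q(a), s(g(s(s(a)), s(s(a))))))  →  s(g(s(s(e)), s(g(s(s(a)), s(s(a))))))   [R2 at 1.1]
5. s(g(s(s(e)), s(g(s(s(a)), s(s(a))))))  →  s(g(s(s(e)), s(a)))   [R4 at 1.2.1]
6. s(g(s(s(e)), s(a)))  →  s(s(s(e)))   [R6 at 1]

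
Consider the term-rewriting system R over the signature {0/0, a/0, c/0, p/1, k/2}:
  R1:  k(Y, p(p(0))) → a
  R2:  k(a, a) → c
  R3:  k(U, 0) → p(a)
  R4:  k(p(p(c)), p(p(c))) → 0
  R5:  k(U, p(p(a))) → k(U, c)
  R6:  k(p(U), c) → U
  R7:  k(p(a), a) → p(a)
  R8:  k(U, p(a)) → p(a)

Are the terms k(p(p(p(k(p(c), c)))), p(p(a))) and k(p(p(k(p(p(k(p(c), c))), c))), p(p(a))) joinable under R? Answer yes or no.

Reduce t₁ = k(p(p(p(k(p(c), c)))), p(p(a))):
1. k(p(p(p(k(p(c), c)))), p(p(a)))  →  k(p(p(p(k(p(c), c)))), c)   [R5 at ε]
2. k(p(p(p(k(p(c), c)))), c)  →  p(p(k(p(c), c)))   [R6 at ε]
3. p(p(k(p(c), c)))  →  p(p(c))   [R6 at 1.1]

Reduce t₂ = k(p(p(k(p(p(k(p(c), c))), c))), p(p(a))):
1. k(p(p(k(p(p(k(p(c), c))), c))), p(p(a)))  →  k(p(p(k(p(p(k(p(c), c))), c))), c)   [R5 at ε]
2. k(p(p(k(p(p(k(p(c), c))), c))), c)  →  p(k(p(p(k(p(c), c))), c))   [R6 at ε]
3. p(k(p(p(k(p(c), c))), c))  →  p(p(k(p(c), c)))   [R6 at 1]
4. p(p(k(p(c), c)))  →  p(p(c))   [R6 at 1.1]

yes — NF(t₁) = p(p(c)), NF(t₂) = p(p(c))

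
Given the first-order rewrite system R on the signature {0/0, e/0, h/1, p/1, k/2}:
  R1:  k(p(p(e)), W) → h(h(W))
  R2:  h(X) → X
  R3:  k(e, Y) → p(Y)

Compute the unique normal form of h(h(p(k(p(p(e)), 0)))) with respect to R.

1. h(h(p(k(p(p(e)), 0))))  →  h(p(k(p(p(e)), 0)))   [R2 at ε]
2. h(p(k(p(p(e)), 0)))  →  p(k(p(p(e)), 0))   [R2 at ε]
3. p(k(p(p(e)), 0))  →  p(h(h(0)))   [R1 at 1]
4. p(h(h(0)))  →  p(h(0))   [R2 at 1]
5. p(h(0))  →  p(0)   [R2 at 1]

p(0)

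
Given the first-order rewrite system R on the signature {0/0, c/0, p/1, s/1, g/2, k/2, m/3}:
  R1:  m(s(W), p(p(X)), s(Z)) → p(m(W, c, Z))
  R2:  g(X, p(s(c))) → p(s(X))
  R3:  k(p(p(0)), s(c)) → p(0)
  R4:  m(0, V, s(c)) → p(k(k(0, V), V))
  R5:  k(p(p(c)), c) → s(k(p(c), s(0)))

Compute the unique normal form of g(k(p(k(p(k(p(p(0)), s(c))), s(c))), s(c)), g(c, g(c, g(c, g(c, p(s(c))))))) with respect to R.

1. g(k(p(k(p(k(p(p(0)), s(c))), s(c))), s(c)), g(c, g(c, g(c, g(c, p(s(c)))))))  →  g(k(p(k(p(p(0)), s(c))), s(c)), g(c, g(c, g(c, g(c, p(s(c)))))))   [R3 at 1.1.1.1.1]
2. g(k(p(k(p(p(0)), s(c))), s(c)), g(c, g(c, g(c, g(c, p(s(c)))))))  →  g(k(p(p(0)), s(c)), g(c, g(c, g(c, g(c, p(s(c)))))))   [R3 at 1.1.1]
3. g(k(p(p(0)), s(c)), g(c, g(c, g(c, g(c, p(s(c)))))))  →  g(p(0), g(c, g(c, g(c, g(c, p(s(c)))))))   [R3 at 1]
4. g(p(0), g(c, g(c, g(c, g(c, p(s(c)))))))  →  g(p(0), g(c, g(c, g(c, p(s(c))))))   [R2 at 2.2.2.2]
5. g(p(0), g(c, g(c, g(c, p(s(c))))))  →  g(p(0), g(c, g(c, p(s(c)))))   [R2 at 2.2.2]
6. g(p(0), g(c, g(c, p(s(c)))))  →  g(p(0), g(c, p(s(c))))   [R2 at 2.2]
7. g(p(0), g(c, p(s(c))))  →  g(p(0), p(s(c)))   [R2 at 2]
8. g(p(0), p(s(c)))  →  p(s(p(0)))   [R2 at ε]

p(s(p(0)))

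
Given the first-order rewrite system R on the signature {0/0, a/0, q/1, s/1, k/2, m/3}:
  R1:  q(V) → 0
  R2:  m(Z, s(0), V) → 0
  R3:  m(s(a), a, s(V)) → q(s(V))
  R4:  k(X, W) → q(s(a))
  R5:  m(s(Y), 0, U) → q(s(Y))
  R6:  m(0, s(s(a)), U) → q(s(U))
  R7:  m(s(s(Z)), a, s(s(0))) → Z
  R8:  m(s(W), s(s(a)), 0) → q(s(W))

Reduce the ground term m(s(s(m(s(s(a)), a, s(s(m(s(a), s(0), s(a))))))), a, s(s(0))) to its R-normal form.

1. m(s(s(m(s(s(a)), a, s(s(m(s(a), s(0), s(a))))))), a, s(s(0)))  →  m(s(s(a)), a, s(s(m(s(a), s(0), s(a)))))   [R7 at ε]
2. m(s(s(a)), a, s(s(m(s(a), s(0), s(a)))))  →  m(s(s(a)), a, s(s(0)))   [R2 at 3.1.1]
3. m(s(s(a)), a, s(s(0)))  →  a   [R7 at ε]

a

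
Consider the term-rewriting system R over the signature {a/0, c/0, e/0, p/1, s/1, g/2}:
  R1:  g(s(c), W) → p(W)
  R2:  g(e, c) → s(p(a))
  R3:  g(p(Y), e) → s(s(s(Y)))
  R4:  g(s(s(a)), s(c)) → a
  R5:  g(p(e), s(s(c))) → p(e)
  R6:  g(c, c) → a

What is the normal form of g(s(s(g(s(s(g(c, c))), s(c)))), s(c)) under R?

1. g(s(s(g(s(s(g(c, c))), s(c)))), s(c))  →  g(s(s(g(s(s(a)), s(c)))), s(c))   [R6 at 1.1.1.1.1.1]
2. g(s(s(g(s(s(a)), s(c)))), s(c))  →  g(s(s(a)), s(c))   [R4 at 1.1.1]
3. g(s(s(a)), s(c))  →  a   [R4 at ε]

a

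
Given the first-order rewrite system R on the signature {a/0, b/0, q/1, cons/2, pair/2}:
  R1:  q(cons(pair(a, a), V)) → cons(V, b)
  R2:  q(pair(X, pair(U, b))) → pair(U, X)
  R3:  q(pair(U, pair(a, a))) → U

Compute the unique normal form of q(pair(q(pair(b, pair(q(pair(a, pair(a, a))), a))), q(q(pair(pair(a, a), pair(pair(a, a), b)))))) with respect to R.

b

1. q(pair(q(pair(b, pair(q(pair(a, pair(a, a))), a))), q(q(pair(pair(a, a), pair(pair(a, a), b))))))  →  q(pair(q(pair(b, pair(a, a))), q(q(pair(pair(a, a), pair(pair(a, a), b))))))   [R3 at 1.1.1.2.1]
2. q(pair(q(pair(b, pair(a, a))), q(q(pair(pair(a, a), pair(pair(a, a), b))))))  →  q(pair(b, q(q(pair(pair(a, a), pair(pair(a, a), b))))))   [R3 at 1.1]
3. q(pair(b, q(q(pair(pair(a, a), pair(pair(a, a), b))))))  →  q(pair(b, q(pair(pair(a, a), pair(a, a)))))   [R2 at 1.2.1]
4. q(pair(b, q(pair(pair(a, a), pair(a, a)))))  →  q(pair(b, pair(a, a)))   [R3 at 1.2]
5. q(pair(b, pair(a, a)))  →  b   [R3 at ε]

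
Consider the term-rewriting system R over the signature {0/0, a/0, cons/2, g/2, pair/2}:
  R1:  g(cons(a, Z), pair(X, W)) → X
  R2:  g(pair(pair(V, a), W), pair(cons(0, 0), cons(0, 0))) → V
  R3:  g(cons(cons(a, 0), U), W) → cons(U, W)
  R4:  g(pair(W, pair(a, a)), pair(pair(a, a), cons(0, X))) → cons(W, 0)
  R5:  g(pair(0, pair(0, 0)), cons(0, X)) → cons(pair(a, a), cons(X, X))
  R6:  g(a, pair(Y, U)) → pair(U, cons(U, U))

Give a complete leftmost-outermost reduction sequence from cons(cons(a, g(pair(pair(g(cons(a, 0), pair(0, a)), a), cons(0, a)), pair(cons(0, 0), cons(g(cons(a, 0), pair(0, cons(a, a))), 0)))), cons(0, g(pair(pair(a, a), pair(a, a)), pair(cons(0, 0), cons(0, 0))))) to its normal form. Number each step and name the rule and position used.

1. cons(cons(a, g(pair(pair(g(cons(a, 0), pair(0, a)), a), cons(0, a)), pair(cons(0, 0), cons(g(cons(a, 0), pair(0, cons(a, a))), 0)))), cons(0, g(pair(pair(a, a), pair(a, a)), pair(cons(0, 0), cons(0, 0)))))  →  cons(cons(a, g(pair(pair(0, a), cons(0, a)), pair(cons(0, 0), cons(g(cons(a, 0), pair(0, cons(a, a))), 0)))), cons(0, g(pair(pair(a, a), pair(a, a)), pair(cons(0, 0), cons(0, 0)))))   [R1 at 1.2.1.1.1]
2. cons(cons(a, g(pair(pair(0, a), cons(0, a)), pair(cons(0, 0), cons(g(cons(a, 0), pair(0, cons(a, a))), 0)))), cons(0, g(pair(pair(a, a), pair(a, a)), pair(cons(0, 0), cons(0, 0)))))  →  cons(cons(a, g(pair(pair(0, a), cons(0, a)), pair(cons(0, 0), cons(0, 0)))), cons(0, g(pair(pair(a, a), pair(a, a)), pair(cons(0, 0), cons(0, 0)))))   [R1 at 1.2.2.2.1]
3. cons(cons(a, g(pair(pair(0, a), cons(0, a)), pair(cons(0, 0), cons(0, 0)))), cons(0, g(pair(pair(a, a), pair(a, a)), pair(cons(0, 0), cons(0, 0)))))  →  cons(cons(a, 0), cons(0, g(pair(pair(a, a), pair(a, a)), pair(cons(0, 0), cons(0, 0)))))   [R2 at 1.2]
4. cons(cons(a, 0), cons(0, g(pair(pair(a, a), pair(a, a)), pair(cons(0, 0), cons(0, 0)))))  →  cons(cons(a, 0), cons(0, a))   [R2 at 2.2]

cons(cons(a, 0), cons(0, a))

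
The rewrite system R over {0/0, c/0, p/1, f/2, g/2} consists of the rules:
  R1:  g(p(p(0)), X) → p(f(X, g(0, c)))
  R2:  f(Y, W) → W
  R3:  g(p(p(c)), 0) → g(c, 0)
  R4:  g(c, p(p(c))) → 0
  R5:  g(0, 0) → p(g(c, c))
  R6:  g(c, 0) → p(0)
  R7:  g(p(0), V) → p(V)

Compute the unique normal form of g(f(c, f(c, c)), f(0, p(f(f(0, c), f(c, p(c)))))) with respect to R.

0

1. g(f(c, f(c, c)), f(0, p(f(f(0, c), f(c, p(c))))))  →  g(f(c, c), f(0, p(f(f(0, c), f(c, p(c))))))   [R2 at 1]
2. g(f(c, c), f(0, p(f(f(0, c), f(c, p(c))))))  →  g(c, f(0, p(f(f(0, c), f(c, p(c))))))   [R2 at 1]
3. g(c, f(0, p(f(f(0, c), f(c, p(c))))))  →  g(c, p(f(f(0, c), f(c, p(c)))))   [R2 at 2]
4. g(c, p(f(f(0, c), f(c, p(c)))))  →  g(c, p(f(c, p(c))))   [R2 at 2.1]
5. g(c, p(f(c, p(c))))  →  g(c, p(p(c)))   [R2 at 2.1]
6. g(c, p(p(c)))  →  0   [R4 at ε]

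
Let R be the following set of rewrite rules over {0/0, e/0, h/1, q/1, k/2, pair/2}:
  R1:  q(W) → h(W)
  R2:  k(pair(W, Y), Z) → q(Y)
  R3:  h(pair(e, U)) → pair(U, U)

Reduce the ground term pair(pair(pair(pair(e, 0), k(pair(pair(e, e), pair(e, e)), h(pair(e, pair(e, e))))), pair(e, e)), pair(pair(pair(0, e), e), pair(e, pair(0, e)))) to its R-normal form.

pair(pair(pair(pair(e, 0), pair(e, e)), pair(e, e)), pair(pair(pair(0, e), e), pair(e, pair(0, e))))

1. pair(pair(pair(pair(e, 0), k(pair(pair(e, e), pair(e, e)), h(pair(e, pair(e, e))))), pair(e, e)), pair(pair(pair(0, e), e), pair(e, pair(0, e))))  →  pair(pair(pair(pair(e, 0), q(pair(e, e))), pair(e, e)), pair(pair(pair(0, e), e), pair(e, pair(0, e))))   [R2 at 1.1.2]
2. pair(pair(pair(pair(e, 0), q(pair(e, e))), pair(e, e)), pair(pair(pair(0, e), e), pair(e, pair(0, e))))  →  pair(pair(pair(pair(e, 0), h(pair(e, e))), pair(e, e)), pair(pair(pair(0, e), e), pair(e, pair(0, e))))   [R1 at 1.1.2]
3. pair(pair(pair(pair(e, 0), h(pair(e, e))), pair(e, e)), pair(pair(pair(0, e), e), pair(e, pair(0, e))))  →  pair(pair(pair(pair(e, 0), pair(e, e)), pair(e, e)), pair(pair(pair(0, e), e), pair(e, pair(0, e))))   [R3 at 1.1.2]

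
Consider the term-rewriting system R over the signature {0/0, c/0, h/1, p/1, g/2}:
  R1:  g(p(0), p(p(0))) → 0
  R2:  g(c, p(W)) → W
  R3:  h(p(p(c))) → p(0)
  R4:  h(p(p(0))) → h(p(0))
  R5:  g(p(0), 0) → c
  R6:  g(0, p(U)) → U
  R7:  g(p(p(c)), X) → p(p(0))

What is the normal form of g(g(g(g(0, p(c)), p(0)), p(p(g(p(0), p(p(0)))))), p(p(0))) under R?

0

1. g(g(g(g(0, p(c)), p(0)), p(p(g(p(0), p(p(0)))))), p(p(0)))  →  g(g(g(c, p(0)), p(p(g(p(0), p(p(0)))))), p(p(0)))   [R6 at 1.1.1]
2. g(g(g(c, p(0)), p(p(g(p(0), p(p(0)))))), p(p(0)))  →  g(g(0, p(p(g(p(0), p(p(0)))))), p(p(0)))   [R2 at 1.1]
3. g(g(0, p(p(g(p(0), p(p(0)))))), p(p(0)))  →  g(p(g(p(0), p(p(0)))), p(p(0)))   [R6 at 1]
4. g(p(g(p(0), p(p(0)))), p(p(0)))  →  g(p(0), p(p(0)))   [R1 at 1.1]
5. g(p(0), p(p(0)))  →  0   [R1 at ε]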